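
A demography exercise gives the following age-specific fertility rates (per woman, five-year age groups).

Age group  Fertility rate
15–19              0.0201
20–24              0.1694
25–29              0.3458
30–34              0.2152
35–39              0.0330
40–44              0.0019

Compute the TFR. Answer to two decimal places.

Sum of ASFRs = 0.0201 + 0.1694 + 0.3458 + 0.2152 + 0.0330 + 0.0019 = 0.7854
TFR = 5 × 0.7854 = 3.927

3.93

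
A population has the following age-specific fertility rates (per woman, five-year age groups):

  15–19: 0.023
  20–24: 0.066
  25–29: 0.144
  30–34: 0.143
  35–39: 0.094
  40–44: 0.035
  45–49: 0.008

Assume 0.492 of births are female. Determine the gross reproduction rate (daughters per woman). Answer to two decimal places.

1.26

Proportion female at birth = 0.492.
Sum of ASFRs = 0.023 + 0.066 + 0.144 + 0.143 + 0.094 + 0.035 + 0.008 = 0.513
TFR = 5 × 0.513 = 2.565
GRR = 0.492 × 2.565 = 1.26198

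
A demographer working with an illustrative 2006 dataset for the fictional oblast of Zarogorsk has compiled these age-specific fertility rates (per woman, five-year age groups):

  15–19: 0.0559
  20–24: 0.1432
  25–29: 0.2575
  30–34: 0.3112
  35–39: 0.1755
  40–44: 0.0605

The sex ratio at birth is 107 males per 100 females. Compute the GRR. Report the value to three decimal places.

2.425

Proportion female at birth = 100 / (100 + 107) = 0.48309.
Sum of ASFRs = 0.0559 + 0.1432 + 0.2575 + 0.3112 + 0.1755 + 0.0605 = 1.0038
TFR = 5 × 1.0038 = 5.019
GRR = 0.48309 × 5.019 = 2.42463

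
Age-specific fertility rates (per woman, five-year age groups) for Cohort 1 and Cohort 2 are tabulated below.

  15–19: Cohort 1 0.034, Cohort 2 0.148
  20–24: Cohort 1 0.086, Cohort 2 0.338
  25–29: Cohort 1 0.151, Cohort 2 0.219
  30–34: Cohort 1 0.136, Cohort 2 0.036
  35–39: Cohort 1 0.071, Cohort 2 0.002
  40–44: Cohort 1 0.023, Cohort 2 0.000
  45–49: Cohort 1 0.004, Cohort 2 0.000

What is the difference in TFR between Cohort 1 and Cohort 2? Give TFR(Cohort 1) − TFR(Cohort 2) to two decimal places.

-1.19

Cohort 1:
  Sum of ASFRs = 0.034 + 0.086 + 0.151 + 0.136 + 0.071 + 0.023 + 0.004 = 0.505
  TFR = 5 × 0.505 = 2.525
Cohort 2:
  Sum of ASFRs = 0.148 + 0.338 + 0.219 + 0.036 + 0.002 + 0.000 + 0.000 = 0.743
  TFR = 5 × 0.743 = 3.715
Difference = 2.525 − 3.715 = -1.19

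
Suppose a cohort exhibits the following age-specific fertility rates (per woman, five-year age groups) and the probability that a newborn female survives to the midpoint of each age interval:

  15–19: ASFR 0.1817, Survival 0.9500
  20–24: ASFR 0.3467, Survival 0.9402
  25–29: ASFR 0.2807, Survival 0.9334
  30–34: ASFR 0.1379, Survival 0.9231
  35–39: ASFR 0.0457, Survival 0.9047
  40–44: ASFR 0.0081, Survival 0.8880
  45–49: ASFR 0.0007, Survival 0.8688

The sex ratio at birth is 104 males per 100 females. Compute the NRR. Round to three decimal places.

2.297

Proportion female at birth = 100 / (100 + 104) = 0.49020.
Per-age-group product (5 × ASFR × survival probability):
  15–19: 5 × 0.1817 × 0.9500 = 0.86308
  20–24: 5 × 0.3467 × 0.9402 = 1.62984
  25–29: 5 × 0.2807 × 0.9334 = 1.31003
  30–34: 5 × 0.1379 × 0.9231 = 0.63648
  35–39: 5 × 0.0457 × 0.9047 = 0.20672
  40–44: 5 × 0.0081 × 0.8880 = 0.03596
  45–49: 5 × 0.0007 × 0.8688 = 0.00304
Sum = 4.68515
NRR = 0.49020 × 4.68515 = 2.29666
An NRR exceeding 1 indicates intrinsic growth under these rates.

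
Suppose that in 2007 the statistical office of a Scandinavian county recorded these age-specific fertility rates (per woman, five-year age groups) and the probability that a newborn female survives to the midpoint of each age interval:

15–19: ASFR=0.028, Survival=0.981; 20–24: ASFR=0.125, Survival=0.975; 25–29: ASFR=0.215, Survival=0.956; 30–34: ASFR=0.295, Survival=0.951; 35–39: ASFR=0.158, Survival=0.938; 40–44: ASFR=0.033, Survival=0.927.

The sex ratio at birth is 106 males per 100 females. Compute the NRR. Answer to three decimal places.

1.976

Proportion female at birth = 100 / (100 + 106) = 0.48544.
Weighting each age-specific rate by interval width and survival:
  15–19: 5 × 0.028 × 0.981 = 0.13734
  20–24: 5 × 0.125 × 0.975 = 0.60938
  25–29: 5 × 0.215 × 0.956 = 1.02770
  30–34: 5 × 0.295 × 0.951 = 1.40273
  35–39: 5 × 0.158 × 0.938 = 0.74102
  40–44: 5 × 0.033 × 0.927 = 0.15296
Sum = 4.07113
NRR = 0.48544 × 4.07113 = 1.97629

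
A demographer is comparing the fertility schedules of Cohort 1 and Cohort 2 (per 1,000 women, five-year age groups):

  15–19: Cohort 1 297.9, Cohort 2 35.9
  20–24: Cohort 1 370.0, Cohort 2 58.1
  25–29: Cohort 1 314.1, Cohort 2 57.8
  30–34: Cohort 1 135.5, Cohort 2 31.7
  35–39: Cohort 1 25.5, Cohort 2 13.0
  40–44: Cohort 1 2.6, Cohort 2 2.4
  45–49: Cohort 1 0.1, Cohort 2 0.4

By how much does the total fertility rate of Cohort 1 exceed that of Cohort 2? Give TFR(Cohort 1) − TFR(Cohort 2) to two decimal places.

4.73

Cohort 1:
  Sum of ASFRs = 297.9 + 370.0 + 314.1 + 135.5 + 25.5 + 2.6 + 0.1 = 1145.7
  TFR = 5 × 1145.7 / 1000 = 5.7285
Cohort 2:
  Sum of ASFRs = 35.9 + 58.1 + 57.8 + 31.7 + 13.0 + 2.4 + 0.4 = 199.3
  TFR = 5 × 199.3 / 1000 = 0.9965
Difference = 5.7285 − 0.9965 = 4.732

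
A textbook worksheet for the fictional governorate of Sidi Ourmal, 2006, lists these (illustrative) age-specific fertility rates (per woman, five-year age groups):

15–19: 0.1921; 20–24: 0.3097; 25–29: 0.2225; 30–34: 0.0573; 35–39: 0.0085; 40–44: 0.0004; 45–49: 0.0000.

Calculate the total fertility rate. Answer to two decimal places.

Sum of ASFRs = 0.1921 + 0.3097 + 0.2225 + 0.0573 + 0.0085 + 0.0004 + 0.0000 = 0.7905
TFR = 5 × 0.7905 = 3.9525

3.95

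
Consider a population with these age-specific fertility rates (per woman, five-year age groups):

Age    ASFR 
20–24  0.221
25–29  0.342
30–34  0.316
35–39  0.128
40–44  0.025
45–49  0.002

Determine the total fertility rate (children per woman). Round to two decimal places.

Sum of ASFRs = 0.221 + 0.342 + 0.316 + 0.128 + 0.025 + 0.002 = 1.034
TFR = 5 × 1.034 = 5.17

5.17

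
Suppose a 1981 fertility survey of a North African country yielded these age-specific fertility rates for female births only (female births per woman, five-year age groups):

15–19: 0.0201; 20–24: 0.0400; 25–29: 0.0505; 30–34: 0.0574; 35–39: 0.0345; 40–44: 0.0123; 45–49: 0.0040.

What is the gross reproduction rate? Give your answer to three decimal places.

Sum of female ASFRs = 0.0201 + 0.0400 + 0.0505 + 0.0574 + 0.0345 + 0.0123 + 0.0040 = 0.2188
GRR = 5 × 0.2188 = 1.094

1.094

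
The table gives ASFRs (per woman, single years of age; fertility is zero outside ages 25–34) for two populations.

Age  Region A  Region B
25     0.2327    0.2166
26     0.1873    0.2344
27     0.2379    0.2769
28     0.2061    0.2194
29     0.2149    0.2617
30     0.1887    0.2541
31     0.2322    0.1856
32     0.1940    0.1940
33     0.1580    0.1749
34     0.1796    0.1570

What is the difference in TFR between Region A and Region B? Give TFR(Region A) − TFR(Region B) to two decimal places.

-0.14

Region A:
  Sum of ASFRs = 0.2327 + 0.1873 + 0.2379 + 0.2061 + 0.2149 + 0.1887 + 0.2322 + 0.1940 + 0.1580 + 0.1796 = 2.0314
  TFR = 2.0314
Region B:
  Sum of ASFRs = 0.2166 + 0.2344 + 0.2769 + 0.2194 + 0.2617 + 0.2541 + 0.1856 + 0.1940 + 0.1749 + 0.1570 = 2.1746
  TFR = 2.1746
Difference = 2.0314 − 2.1746 = -0.1432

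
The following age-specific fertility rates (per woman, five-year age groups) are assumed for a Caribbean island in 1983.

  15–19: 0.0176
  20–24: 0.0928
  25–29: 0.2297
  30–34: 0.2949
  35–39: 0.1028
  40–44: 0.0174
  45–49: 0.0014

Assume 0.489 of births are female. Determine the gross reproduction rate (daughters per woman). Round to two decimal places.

Proportion female at birth = 0.489.
Sum of ASFRs = 0.0176 + 0.0928 + 0.2297 + 0.2949 + 0.1028 + 0.0174 + 0.0014 = 0.7566
TFR = 5 × 0.7566 = 3.783
GRR = 0.489 × 3.783 = 1.84989

1.85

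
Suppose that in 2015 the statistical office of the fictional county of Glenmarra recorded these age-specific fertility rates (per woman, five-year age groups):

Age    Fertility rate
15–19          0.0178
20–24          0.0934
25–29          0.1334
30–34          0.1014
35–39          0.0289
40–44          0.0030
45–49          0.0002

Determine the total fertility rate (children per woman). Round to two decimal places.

1.89

Sum of ASFRs = 0.0178 + 0.0934 + 0.1334 + 0.1014 + 0.0289 + 0.0030 + 0.0002 = 0.3781
TFR = 5 × 0.3781 = 1.8905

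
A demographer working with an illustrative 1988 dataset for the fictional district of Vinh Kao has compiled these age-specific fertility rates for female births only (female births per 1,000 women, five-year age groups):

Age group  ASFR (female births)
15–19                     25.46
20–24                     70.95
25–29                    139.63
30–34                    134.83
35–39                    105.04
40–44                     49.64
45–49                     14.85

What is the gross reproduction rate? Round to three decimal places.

2.702

Sum of female ASFRs = 25.46 + 70.95 + 139.63 + 134.83 + 105.04 + 49.64 + 14.85 = 540.40
GRR = 5 × 540.40 / 1000 = 2.702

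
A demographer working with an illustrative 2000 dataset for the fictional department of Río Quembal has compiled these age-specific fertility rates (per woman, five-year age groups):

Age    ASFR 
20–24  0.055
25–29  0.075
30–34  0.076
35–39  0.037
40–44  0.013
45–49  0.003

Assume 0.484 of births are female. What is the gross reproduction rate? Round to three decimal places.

Proportion female at birth = 0.484.
Sum of ASFRs = 0.055 + 0.075 + 0.076 + 0.037 + 0.013 + 0.003 = 0.259
TFR = 5 × 0.259 = 1.295
GRR = 0.484 × 1.295 = 0.62678

0.627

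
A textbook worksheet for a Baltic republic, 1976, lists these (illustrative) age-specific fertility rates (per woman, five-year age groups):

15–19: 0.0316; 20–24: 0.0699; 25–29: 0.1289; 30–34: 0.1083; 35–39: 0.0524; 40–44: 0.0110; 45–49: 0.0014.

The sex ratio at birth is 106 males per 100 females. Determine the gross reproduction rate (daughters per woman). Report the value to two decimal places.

0.98

Proportion female at birth = 100 / (100 + 106) = 0.48544.
Sum of ASFRs = 0.0316 + 0.0699 + 0.1289 + 0.1083 + 0.0524 + 0.0110 + 0.0014 = 0.4035
TFR = 5 × 0.4035 = 2.0175
GRR = 0.48544 × 2.0175 = 0.97938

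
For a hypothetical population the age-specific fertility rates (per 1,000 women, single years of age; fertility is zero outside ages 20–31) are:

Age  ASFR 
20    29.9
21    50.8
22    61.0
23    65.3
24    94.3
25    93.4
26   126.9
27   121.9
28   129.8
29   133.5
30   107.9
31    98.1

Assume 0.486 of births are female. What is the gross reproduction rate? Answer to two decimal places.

Proportion female at birth = 0.486.
Sum of ASFRs = 29.9 + 50.8 + 61.0 + 65.3 + 94.3 + 93.4 + 126.9 + 121.9 + 129.8 + 133.5 + 107.9 + 98.1 = 1112.8
TFR = 1112.8 / 1000 = 1.1128
GRR = 0.486 × 1.1128 = 0.54082

0.54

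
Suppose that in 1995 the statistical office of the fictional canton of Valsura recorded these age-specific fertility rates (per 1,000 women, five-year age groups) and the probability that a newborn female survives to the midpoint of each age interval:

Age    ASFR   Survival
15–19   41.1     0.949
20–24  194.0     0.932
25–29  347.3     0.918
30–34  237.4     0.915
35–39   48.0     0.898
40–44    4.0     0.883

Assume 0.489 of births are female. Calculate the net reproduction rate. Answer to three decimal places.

1.962

Proportion female at birth = 0.489.
Weighting each age-specific rate by interval width and survival:
  15–19: 5 × 41.1/1000 × 0.949 = 0.19502
  20–24: 5 × 194.0/1000 × 0.932 = 0.90404
  25–29: 5 × 347.3/1000 × 0.918 = 1.59411
  30–34: 5 × 237.4/1000 × 0.915 = 1.08611
  35–39: 5 × 48.0/1000 × 0.898 = 0.21552
  40–44: 5 × 4.0/1000 × 0.883 = 0.01766
Sum = 4.01246
NRR = 0.489 × 4.01246 = 1.96209
NRR > 1, so each generation more than replaces itself.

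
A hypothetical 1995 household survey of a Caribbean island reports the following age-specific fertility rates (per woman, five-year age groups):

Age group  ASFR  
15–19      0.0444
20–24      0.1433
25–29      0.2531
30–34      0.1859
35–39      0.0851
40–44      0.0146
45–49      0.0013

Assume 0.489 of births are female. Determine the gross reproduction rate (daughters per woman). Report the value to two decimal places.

1.78

Proportion female at birth = 0.489.
Sum of ASFRs = 0.0444 + 0.1433 + 0.2531 + 0.1859 + 0.0851 + 0.0146 + 0.0013 = 0.7277
TFR = 5 × 0.7277 = 3.6385
GRR = 0.489 × 3.6385 = 1.77923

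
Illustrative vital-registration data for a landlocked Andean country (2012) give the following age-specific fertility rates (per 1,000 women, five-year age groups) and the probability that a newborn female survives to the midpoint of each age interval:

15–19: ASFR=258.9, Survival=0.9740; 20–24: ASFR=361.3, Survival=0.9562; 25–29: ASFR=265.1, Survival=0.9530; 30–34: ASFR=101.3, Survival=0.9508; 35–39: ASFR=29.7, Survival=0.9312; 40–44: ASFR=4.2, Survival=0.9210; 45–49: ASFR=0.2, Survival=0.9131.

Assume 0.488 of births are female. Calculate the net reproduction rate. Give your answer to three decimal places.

2.387

Proportion female at birth = 0.488.
Weighting each age-specific rate by interval width and survival:
  15–19: 5 × 258.9/1000 × 0.9740 = 1.26084
  20–24: 5 × 361.3/1000 × 0.9562 = 1.72738
  25–29: 5 × 265.1/1000 × 0.9530 = 1.26320
  30–34: 5 × 101.3/1000 × 0.9508 = 0.48158
  35–39: 5 × 29.7/1000 × 0.9312 = 0.13828
  40–44: 5 × 4.2/1000 × 0.9210 = 0.01934
  45–49: 5 × 0.2/1000 × 0.9131 = 0.00091
Sum = 4.89153
NRR = 0.488 × 4.89153 = 2.38707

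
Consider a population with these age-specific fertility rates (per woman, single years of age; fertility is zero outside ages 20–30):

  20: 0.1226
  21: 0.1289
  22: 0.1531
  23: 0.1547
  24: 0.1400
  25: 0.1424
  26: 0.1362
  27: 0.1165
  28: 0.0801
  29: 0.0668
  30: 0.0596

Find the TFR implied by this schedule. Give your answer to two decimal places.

1.30

Sum of ASFRs = 0.1226 + 0.1289 + 0.1531 + 0.1547 + 0.1400 + 0.1424 + 0.1362 + 0.1165 + 0.0801 + 0.0668 + 0.0596 = 1.3009
TFR = 1.3009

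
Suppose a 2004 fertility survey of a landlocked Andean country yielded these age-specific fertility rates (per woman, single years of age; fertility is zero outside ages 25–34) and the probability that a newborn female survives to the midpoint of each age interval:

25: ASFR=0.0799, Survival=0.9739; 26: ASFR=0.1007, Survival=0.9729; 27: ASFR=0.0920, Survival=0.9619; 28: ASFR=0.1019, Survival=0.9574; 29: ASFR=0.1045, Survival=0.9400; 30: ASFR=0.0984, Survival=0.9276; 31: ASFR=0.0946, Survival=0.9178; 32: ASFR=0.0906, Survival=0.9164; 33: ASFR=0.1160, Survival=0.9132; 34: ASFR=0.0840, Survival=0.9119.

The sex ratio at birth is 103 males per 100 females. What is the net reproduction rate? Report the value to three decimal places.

0.445

Proportion female at birth = 100 / (100 + 103) = 0.49261.
Weighting each age-specific rate by interval width and survival:
  25: 1 × 0.0799 × 0.9739 = 0.07781
  26: 1 × 0.1007 × 0.9729 = 0.09797
  27: 1 × 0.0920 × 0.9619 = 0.08849
  28: 1 × 0.1019 × 0.9574 = 0.09756
  29: 1 × 0.1045 × 0.9400 = 0.09823
  30: 1 × 0.0984 × 0.9276 = 0.09128
  31: 1 × 0.0946 × 0.9178 = 0.08682
  32: 1 × 0.0906 × 0.9164 = 0.08303
  33: 1 × 0.1160 × 0.9132 = 0.10593
  34: 1 × 0.0840 × 0.9119 = 0.07660
Sum = 0.90372
NRR = 0.49261 × 0.90372 = 0.44518
An NRR under 1 implies long-run decline under these rates.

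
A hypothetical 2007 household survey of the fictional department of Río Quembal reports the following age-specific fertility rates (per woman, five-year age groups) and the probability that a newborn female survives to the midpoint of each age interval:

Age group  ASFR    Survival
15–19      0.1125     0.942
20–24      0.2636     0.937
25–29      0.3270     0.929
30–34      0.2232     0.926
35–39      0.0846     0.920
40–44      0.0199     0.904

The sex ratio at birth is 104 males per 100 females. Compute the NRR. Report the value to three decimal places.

2.351

Proportion female at birth = 100 / (100 + 104) = 0.49020.
Each age group contributes 5 × ASFR × survival:
  15–19: 5 × 0.1125 × 0.942 = 0.52988
  20–24: 5 × 0.2636 × 0.937 = 1.23497
  25–29: 5 × 0.3270 × 0.929 = 1.51892
  30–34: 5 × 0.2232 × 0.926 = 1.03342
  35–39: 5 × 0.0846 × 0.920 = 0.38916
  40–44: 5 × 0.0199 × 0.904 = 0.08995
Sum = 4.79630
NRR = 0.49020 × 4.79630 = 2.35115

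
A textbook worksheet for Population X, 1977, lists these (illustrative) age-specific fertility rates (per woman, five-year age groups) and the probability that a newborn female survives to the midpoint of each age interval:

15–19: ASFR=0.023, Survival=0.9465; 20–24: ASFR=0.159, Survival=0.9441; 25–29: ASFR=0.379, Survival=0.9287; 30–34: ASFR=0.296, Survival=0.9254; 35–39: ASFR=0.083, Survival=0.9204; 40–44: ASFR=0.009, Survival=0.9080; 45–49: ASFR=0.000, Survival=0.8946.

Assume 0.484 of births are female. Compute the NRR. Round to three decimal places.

Proportion female at birth = 0.484.
Survival-weighted fertility by age (5·fₓ·Sₓ):
  15–19: 5 × 0.023 × 0.9465 = 0.10885
  20–24: 5 × 0.159 × 0.9441 = 0.75056
  25–29: 5 × 0.379 × 0.9287 = 1.75989
  30–34: 5 × 0.296 × 0.9254 = 1.36959
  35–39: 5 × 0.083 × 0.9204 = 0.38197
  40–44: 5 × 0.009 × 0.9080 = 0.04086
  45–49: 5 × 0.000 × 0.8946 = 0.00000
Sum = 4.41172
NRR = 0.484 × 4.41172 = 2.13527

2.135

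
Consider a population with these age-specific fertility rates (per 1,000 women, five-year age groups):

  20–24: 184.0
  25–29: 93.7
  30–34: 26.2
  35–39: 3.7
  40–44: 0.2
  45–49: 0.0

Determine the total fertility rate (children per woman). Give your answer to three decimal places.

Sum of ASFRs = 184.0 + 93.7 + 26.2 + 3.7 + 0.2 + 0.0 = 307.8
TFR = 5 × 307.8 / 1000 = 1.539

1.539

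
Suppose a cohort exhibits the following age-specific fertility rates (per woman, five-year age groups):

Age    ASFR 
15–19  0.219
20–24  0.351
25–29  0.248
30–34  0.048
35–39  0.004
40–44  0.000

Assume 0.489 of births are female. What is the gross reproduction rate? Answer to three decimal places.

Proportion female at birth = 0.489.
Sum of ASFRs = 0.219 + 0.351 + 0.248 + 0.048 + 0.004 + 0.000 = 0.870
TFR = 5 × 0.870 = 4.35
GRR = 0.489 × 4.35 = 2.12715

2.127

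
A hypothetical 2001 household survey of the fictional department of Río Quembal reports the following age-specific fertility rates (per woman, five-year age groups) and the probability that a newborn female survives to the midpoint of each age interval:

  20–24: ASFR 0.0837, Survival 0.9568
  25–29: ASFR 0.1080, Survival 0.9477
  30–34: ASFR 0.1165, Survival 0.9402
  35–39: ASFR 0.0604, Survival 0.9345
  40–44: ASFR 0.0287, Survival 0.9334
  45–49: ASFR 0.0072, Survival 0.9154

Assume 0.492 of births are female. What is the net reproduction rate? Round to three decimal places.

Proportion female at birth = 0.492.
Each age group contributes 5 × ASFR × survival:
  20–24: 5 × 0.0837 × 0.9568 = 0.40042
  25–29: 5 × 0.1080 × 0.9477 = 0.51176
  30–34: 5 × 0.1165 × 0.9402 = 0.54767
  35–39: 5 × 0.0604 × 0.9345 = 0.28222
  40–44: 5 × 0.0287 × 0.9334 = 0.13394
  45–49: 5 × 0.0072 × 0.9154 = 0.03295
Sum = 1.90896
NRR = 0.492 × 1.90896 = 0.93921
With NRR below 1 the population is below replacement fertility.

0.939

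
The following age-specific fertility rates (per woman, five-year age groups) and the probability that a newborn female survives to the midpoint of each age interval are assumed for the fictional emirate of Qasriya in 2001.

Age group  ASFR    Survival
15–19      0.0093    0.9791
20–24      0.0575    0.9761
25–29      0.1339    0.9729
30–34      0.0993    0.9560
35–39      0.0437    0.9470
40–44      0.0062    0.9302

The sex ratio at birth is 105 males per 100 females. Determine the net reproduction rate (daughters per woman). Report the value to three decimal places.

0.823

Proportion female at birth = 100 / (100 + 105) = 0.48780.
Weighting each age-specific rate by interval width and survival:
  15–19: 5 × 0.0093 × 0.9791 = 0.04553
  20–24: 5 × 0.0575 × 0.9761 = 0.28063
  25–29: 5 × 0.1339 × 0.9729 = 0.65136
  30–34: 5 × 0.0993 × 0.9560 = 0.47465
  35–39: 5 × 0.0437 × 0.9470 = 0.20692
  40–44: 5 × 0.0062 × 0.9302 = 0.02884
Sum = 1.68793
NRR = 0.48780 × 1.68793 = 0.82337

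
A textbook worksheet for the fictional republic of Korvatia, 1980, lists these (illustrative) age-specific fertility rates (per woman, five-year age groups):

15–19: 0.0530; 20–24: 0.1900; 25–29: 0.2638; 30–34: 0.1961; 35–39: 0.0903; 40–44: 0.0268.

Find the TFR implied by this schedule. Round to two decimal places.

Sum of ASFRs = 0.0530 + 0.1900 + 0.2638 + 0.1961 + 0.0903 + 0.0268 = 0.8200
TFR = 5 × 0.8200 = 4.1

4.10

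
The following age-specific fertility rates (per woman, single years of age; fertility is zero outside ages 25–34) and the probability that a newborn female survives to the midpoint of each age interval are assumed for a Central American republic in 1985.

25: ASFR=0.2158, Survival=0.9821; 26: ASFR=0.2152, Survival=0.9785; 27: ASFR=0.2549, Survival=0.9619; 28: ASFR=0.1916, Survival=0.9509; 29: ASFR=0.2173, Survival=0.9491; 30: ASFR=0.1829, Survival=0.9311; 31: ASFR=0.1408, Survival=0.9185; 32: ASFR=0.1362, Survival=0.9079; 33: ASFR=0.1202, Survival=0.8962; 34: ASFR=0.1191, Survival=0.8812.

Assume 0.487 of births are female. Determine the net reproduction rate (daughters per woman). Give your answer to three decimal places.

0.824

Proportion female at birth = 0.487.
Per-age-group product (1 × ASFR × survival probability):
  25: 1 × 0.2158 × 0.9821 = 0.21194
  26: 1 × 0.2152 × 0.9785 = 0.21057
  27: 1 × 0.2549 × 0.9619 = 0.24519
  28: 1 × 0.1916 × 0.9509 = 0.18219
  29: 1 × 0.2173 × 0.9491 = 0.20624
  30: 1 × 0.1829 × 0.9311 = 0.17030
  31: 1 × 0.1408 × 0.9185 = 0.12932
  32: 1 × 0.1362 × 0.9079 = 0.12366
  33: 1 × 0.1202 × 0.8962 = 0.10772
  34: 1 × 0.1191 × 0.8812 = 0.10495
Sum = 1.69208
NRR = 0.487 × 1.69208 = 0.82404
With NRR below 1 the population is below replacement fertility.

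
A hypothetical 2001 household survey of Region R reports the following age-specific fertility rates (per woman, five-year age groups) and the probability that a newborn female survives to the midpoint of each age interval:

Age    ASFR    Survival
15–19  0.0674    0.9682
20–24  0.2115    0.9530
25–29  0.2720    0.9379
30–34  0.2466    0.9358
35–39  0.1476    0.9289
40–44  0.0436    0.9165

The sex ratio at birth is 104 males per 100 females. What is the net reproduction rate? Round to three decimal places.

Proportion female at birth = 100 / (100 + 104) = 0.49020.
Weighting each age-specific rate by interval width and survival:
  15–19: 5 × 0.0674 × 0.9682 = 0.32628
  20–24: 5 × 0.2115 × 0.9530 = 1.00780
  25–29: 5 × 0.2720 × 0.9379 = 1.27554
  30–34: 5 × 0.2466 × 0.9358 = 1.15384
  35–39: 5 × 0.1476 × 0.9289 = 0.68553
  40–44: 5 × 0.0436 × 0.9165 = 0.19980
Sum = 4.64879
NRR = 0.49020 × 4.64879 = 2.27884
NRR > 1, so each generation more than replaces itself.

2.279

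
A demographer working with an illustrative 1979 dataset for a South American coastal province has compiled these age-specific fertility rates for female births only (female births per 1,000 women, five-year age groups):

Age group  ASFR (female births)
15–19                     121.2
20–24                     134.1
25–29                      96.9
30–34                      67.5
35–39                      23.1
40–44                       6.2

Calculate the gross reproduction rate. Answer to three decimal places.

2.245

Sum of female ASFRs = 121.2 + 134.1 + 96.9 + 67.5 + 23.1 + 6.2 = 449.0
GRR = 5 × 449.0 / 1000 = 2.245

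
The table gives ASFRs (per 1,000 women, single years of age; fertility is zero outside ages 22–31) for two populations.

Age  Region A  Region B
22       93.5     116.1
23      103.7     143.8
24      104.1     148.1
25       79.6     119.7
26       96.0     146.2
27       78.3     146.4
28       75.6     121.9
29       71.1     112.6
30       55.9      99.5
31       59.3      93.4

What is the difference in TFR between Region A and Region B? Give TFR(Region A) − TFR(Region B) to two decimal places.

-0.43

Region A:
  Sum of ASFRs = 93.5 + 103.7 + 104.1 + 79.6 + 96.0 + 78.3 + 75.6 + 71.1 + 55.9 + 59.3 = 817.1
  TFR = 817.1 / 1000 = 0.8171
Region B:
  Sum of ASFRs = 116.1 + 143.8 + 148.1 + 119.7 + 146.2 + 146.4 + 121.9 + 112.6 + 99.5 + 93.4 = 1247.7
  TFR = 1247.7 / 1000 = 1.2477
Difference = 0.8171 − 1.2477 = -0.4306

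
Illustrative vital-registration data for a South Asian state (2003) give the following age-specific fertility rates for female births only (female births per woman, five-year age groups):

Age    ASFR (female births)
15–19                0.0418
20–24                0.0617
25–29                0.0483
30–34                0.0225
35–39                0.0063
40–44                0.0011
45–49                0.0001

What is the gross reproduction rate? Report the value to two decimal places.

0.91

Sum of female ASFRs = 0.0418 + 0.0617 + 0.0483 + 0.0225 + 0.0063 + 0.0011 + 0.0001 = 0.1818
GRR = 5 × 0.1818 = 0.909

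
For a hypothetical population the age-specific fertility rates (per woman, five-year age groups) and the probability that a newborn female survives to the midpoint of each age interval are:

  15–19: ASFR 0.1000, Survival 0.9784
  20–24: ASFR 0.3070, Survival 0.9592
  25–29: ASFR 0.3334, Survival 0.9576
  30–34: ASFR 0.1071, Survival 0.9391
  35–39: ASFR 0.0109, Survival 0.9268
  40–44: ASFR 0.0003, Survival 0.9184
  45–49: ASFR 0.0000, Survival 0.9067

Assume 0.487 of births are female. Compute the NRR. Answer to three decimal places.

Proportion female at birth = 0.487.
Survival-weighted fertility by age (5·fₓ·Sₓ):
  15–19: 5 × 0.1000 × 0.9784 = 0.48920
  20–24: 5 × 0.3070 × 0.9592 = 1.47237
  25–29: 5 × 0.3334 × 0.9576 = 1.59632
  30–34: 5 × 0.1071 × 0.9391 = 0.50289
  35–39: 5 × 0.0109 × 0.9268 = 0.05051
  40–44: 5 × 0.0003 × 0.9184 = 0.00138
  45–49: 5 × 0.0000 × 0.9067 = 0.00000
Sum = 4.11267
NRR = 0.487 × 4.11267 = 2.00287

2.003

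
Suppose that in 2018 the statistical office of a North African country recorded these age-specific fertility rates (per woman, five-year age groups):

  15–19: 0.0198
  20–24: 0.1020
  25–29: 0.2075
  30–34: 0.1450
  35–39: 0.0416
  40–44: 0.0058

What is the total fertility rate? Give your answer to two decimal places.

2.61

Sum of ASFRs = 0.0198 + 0.1020 + 0.2075 + 0.1450 + 0.0416 + 0.0058 = 0.5217
TFR = 5 × 0.5217 = 2.6085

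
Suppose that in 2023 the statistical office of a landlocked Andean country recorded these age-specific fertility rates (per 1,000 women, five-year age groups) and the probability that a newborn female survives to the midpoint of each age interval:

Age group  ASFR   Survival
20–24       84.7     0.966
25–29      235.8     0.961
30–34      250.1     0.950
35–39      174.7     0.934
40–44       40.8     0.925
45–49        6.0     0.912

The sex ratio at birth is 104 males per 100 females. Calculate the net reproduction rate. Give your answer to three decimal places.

Proportion female at birth = 100 / (100 + 104) = 0.49020.
Survival-weighted fertility by age (5·fₓ·Sₓ):
  20–24: 5 × 84.7/1000 × 0.966 = 0.40910
  25–29: 5 × 235.8/1000 × 0.961 = 1.13302
  30–34: 5 × 250.1/1000 × 0.950 = 1.18798
  35–39: 5 × 174.7/1000 × 0.934 = 0.81585
  40–44: 5 × 40.8/1000 × 0.925 = 0.18870
  45–49: 5 × 6.0/1000 × 0.912 = 0.02736
Sum = 3.76201
NRR = 0.49020 × 3.76201 = 1.84414
With NRR above 1 the population is above replacement fertility.

1.844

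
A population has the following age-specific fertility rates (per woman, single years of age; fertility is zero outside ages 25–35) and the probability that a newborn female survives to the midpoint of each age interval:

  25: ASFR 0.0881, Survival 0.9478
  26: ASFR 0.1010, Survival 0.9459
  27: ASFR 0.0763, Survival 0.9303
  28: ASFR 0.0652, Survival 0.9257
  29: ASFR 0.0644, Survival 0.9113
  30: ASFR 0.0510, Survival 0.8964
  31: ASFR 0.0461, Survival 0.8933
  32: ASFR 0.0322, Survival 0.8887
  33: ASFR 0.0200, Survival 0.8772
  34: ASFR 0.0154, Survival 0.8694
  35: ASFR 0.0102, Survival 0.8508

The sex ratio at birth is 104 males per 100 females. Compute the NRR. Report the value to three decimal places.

Proportion female at birth = 100 / (100 + 104) = 0.49020.
Weighting each age-specific rate by interval width and survival:
  25: 1 × 0.0881 × 0.9478 = 0.08350
  26: 1 × 0.1010 × 0.9459 = 0.09554
  27: 1 × 0.0763 × 0.9303 = 0.07098
  28: 1 × 0.0652 × 0.9257 = 0.06036
  29: 1 × 0.0644 × 0.9113 = 0.05869
  30: 1 × 0.0510 × 0.8964 = 0.04572
  31: 1 × 0.0461 × 0.8933 = 0.04118
  32: 1 × 0.0322 × 0.8887 = 0.02862
  33: 1 × 0.0200 × 0.8772 = 0.01754
  34: 1 × 0.0154 × 0.8694 = 0.01339
  35: 1 × 0.0102 × 0.8508 = 0.00868
Sum = 0.52420
NRR = 0.49020 × 0.52420 = 0.25696
With NRR below 1 the population is below replacement fertility.

0.257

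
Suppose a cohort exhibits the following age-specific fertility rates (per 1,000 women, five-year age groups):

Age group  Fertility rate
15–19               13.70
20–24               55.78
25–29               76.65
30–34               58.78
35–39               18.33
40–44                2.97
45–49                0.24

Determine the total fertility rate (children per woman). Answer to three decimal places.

Sum of ASFRs = 13.70 + 55.78 + 76.65 + 58.78 + 18.33 + 2.97 + 0.24 = 226.45
TFR = 5 × 226.45 / 1000 = 1.13225

1.132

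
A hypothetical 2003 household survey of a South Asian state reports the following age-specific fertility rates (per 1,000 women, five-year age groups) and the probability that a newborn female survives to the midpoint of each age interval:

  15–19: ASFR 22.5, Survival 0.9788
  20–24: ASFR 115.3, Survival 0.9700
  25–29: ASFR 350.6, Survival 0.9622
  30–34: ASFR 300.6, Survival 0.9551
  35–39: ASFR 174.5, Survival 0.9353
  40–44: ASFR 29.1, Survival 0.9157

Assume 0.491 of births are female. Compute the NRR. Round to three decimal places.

2.328

Proportion female at birth = 0.491.
Weighting each age-specific rate by interval width and survival:
  15–19: 5 × 22.5/1000 × 0.9788 = 0.11012
  20–24: 5 × 115.3/1000 × 0.9700 = 0.55921
  25–29: 5 × 350.6/1000 × 0.9622 = 1.68674
  30–34: 5 × 300.6/1000 × 0.9551 = 1.43552
  35–39: 5 × 174.5/1000 × 0.9353 = 0.81605
  40–44: 5 × 29.1/1000 × 0.9157 = 0.13323
Sum = 4.74087
NRR = 0.491 × 4.74087 = 2.32777
With NRR above 1 the population is above replacement fertility.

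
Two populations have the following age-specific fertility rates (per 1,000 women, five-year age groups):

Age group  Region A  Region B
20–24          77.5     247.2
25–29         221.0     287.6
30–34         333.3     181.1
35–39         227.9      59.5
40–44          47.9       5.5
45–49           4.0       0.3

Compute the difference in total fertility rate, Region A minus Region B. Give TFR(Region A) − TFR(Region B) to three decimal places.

0.652

Region A:
  Sum of ASFRs = 77.5 + 221.0 + 333.3 + 227.9 + 47.9 + 4.0 = 911.6
  TFR = 5 × 911.6 / 1000 = 4.558
Region B:
  Sum of ASFRs = 247.2 + 287.6 + 181.1 + 59.5 + 5.5 + 0.3 = 781.2
  TFR = 5 × 781.2 / 1000 = 3.906
Difference = 4.558 − 3.906 = 0.652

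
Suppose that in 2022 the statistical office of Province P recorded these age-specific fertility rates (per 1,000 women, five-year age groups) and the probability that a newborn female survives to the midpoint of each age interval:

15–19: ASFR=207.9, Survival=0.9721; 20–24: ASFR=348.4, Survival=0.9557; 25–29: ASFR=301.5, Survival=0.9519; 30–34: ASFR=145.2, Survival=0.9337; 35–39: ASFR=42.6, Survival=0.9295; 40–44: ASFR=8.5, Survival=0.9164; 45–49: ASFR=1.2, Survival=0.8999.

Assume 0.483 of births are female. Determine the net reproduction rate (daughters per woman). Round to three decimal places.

2.430

Proportion female at birth = 0.483.
Each age group contributes 5 × ASFR × survival:
  15–19: 5 × 207.9/1000 × 0.9721 = 1.01050
  20–24: 5 × 348.4/1000 × 0.9557 = 1.66483
  25–29: 5 × 301.5/1000 × 0.9519 = 1.43499
  30–34: 5 × 145.2/1000 × 0.9337 = 0.67787
  35–39: 5 × 42.6/1000 × 0.9295 = 0.19798
  40–44: 5 × 8.5/1000 × 0.9164 = 0.03895
  45–49: 5 × 1.2/1000 × 0.8999 = 0.00540
Sum = 5.03052
NRR = 0.483 × 5.03052 = 2.42974
An NRR exceeding 1 indicates intrinsic growth under these rates.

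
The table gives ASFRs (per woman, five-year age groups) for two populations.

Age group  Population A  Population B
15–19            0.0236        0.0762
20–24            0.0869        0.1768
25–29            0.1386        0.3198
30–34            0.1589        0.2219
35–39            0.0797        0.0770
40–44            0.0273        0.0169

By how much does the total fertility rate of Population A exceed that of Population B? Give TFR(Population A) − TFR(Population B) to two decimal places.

-1.87

Population A:
  Sum of ASFRs = 0.0236 + 0.0869 + 0.1386 + 0.1589 + 0.0797 + 0.0273 = 0.5150
  TFR = 5 × 0.5150 = 2.575
Population B:
  Sum of ASFRs = 0.0762 + 0.1768 + 0.3198 + 0.2219 + 0.0770 + 0.0169 = 0.8886
  TFR = 5 × 0.8886 = 4.443
Difference = 2.575 − 4.443 = -1.868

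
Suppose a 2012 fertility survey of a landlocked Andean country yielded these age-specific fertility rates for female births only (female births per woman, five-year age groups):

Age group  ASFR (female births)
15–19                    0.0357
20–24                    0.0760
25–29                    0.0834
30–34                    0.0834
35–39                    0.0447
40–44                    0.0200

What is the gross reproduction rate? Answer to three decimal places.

Sum of female ASFRs = 0.0357 + 0.0760 + 0.0834 + 0.0834 + 0.0447 + 0.0200 = 0.3432
GRR = 5 × 0.3432 = 1.716

1.716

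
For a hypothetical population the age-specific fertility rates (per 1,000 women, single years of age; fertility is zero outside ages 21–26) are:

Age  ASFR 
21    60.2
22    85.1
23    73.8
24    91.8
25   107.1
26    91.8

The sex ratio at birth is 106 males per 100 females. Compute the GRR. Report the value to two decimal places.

0.25

Proportion female at birth = 100 / (100 + 106) = 0.48544.
Sum of ASFRs = 60.2 + 85.1 + 73.8 + 91.8 + 107.1 + 91.8 = 509.8
TFR = 509.8 / 1000 = 0.5098
GRR = 0.48544 × 0.5098 = 0.24748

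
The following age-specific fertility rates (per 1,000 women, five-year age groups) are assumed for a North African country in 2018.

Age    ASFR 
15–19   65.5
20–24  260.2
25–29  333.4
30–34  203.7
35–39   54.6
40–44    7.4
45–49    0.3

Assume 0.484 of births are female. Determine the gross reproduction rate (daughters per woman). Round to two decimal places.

2.24

Proportion female at birth = 0.484.
Sum of ASFRs = 65.5 + 260.2 + 333.4 + 203.7 + 54.6 + 7.4 + 0.3 = 925.1
TFR = 5 × 925.1 / 1000 = 4.6255
GRR = 0.484 × 4.6255 = 2.23874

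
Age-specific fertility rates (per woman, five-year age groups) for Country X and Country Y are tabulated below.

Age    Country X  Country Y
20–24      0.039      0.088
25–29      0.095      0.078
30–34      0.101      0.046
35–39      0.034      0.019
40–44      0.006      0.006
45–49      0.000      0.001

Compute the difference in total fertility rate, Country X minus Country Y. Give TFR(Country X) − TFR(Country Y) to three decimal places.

Country X:
  Sum of ASFRs = 0.039 + 0.095 + 0.101 + 0.034 + 0.006 + 0.000 = 0.275
  TFR = 5 × 0.275 = 1.375
Country Y:
  Sum of ASFRs = 0.088 + 0.078 + 0.046 + 0.019 + 0.006 + 0.001 = 0.238
  TFR = 5 × 0.238 = 1.19
Difference = 1.375 − 1.19 = 0.185

0.185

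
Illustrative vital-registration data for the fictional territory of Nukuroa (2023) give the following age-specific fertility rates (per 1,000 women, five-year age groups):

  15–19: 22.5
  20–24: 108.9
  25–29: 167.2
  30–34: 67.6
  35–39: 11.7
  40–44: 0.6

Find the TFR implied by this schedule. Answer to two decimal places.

1.89

Sum of ASFRs = 22.5 + 108.9 + 167.2 + 67.6 + 11.7 + 0.6 = 378.5
TFR = 5 × 378.5 / 1000 = 1.8925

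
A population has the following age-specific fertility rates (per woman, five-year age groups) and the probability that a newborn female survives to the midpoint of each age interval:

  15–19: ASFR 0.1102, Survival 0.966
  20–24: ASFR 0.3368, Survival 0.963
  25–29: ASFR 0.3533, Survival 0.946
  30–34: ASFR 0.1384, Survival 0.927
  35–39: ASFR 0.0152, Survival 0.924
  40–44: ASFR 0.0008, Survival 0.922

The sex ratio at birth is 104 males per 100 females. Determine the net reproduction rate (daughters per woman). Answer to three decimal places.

2.226

Proportion female at birth = 100 / (100 + 104) = 0.49020.
Per-age-group product (5 × ASFR × survival probability):
  15–19: 5 × 0.1102 × 0.966 = 0.53227
  20–24: 5 × 0.3368 × 0.963 = 1.62169
  25–29: 5 × 0.3533 × 0.946 = 1.67111
  30–34: 5 × 0.1384 × 0.927 = 0.64148
  35–39: 5 × 0.0152 × 0.924 = 0.07022
  40–44: 5 × 0.0008 × 0.922 = 0.00369
Sum = 4.54046
NRR = 0.49020 × 4.54046 = 2.22573
With NRR above 1 the population is above replacement fertility.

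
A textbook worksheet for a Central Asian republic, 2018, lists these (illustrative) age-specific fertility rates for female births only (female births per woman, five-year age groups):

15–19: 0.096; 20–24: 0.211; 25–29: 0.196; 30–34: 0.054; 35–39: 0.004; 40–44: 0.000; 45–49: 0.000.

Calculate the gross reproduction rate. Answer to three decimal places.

2.805

Sum of female ASFRs = 0.096 + 0.211 + 0.196 + 0.054 + 0.004 + 0.000 + 0.000 = 0.561
GRR = 5 × 0.561 = 2.805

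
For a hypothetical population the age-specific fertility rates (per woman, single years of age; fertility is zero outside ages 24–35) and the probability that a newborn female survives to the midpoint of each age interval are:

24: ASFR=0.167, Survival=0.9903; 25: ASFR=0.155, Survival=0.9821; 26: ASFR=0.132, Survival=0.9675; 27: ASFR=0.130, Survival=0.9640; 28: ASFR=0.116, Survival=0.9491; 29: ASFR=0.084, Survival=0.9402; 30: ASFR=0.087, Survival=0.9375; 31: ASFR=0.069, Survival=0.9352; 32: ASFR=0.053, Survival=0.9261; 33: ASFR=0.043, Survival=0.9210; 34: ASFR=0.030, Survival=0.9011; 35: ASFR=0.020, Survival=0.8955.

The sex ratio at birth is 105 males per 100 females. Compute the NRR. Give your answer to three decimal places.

0.507

Proportion female at birth = 100 / (100 + 105) = 0.48780.
Per-age-group product (1 × ASFR × survival probability):
  24: 1 × 0.167 × 0.9903 = 0.16538
  25: 1 × 0.155 × 0.9821 = 0.15223
  26: 1 × 0.132 × 0.9675 = 0.12771
  27: 1 × 0.130 × 0.9640 = 0.12532
  28: 1 × 0.116 × 0.9491 = 0.11010
  29: 1 × 0.084 × 0.9402 = 0.07898
  30: 1 × 0.087 × 0.9375 = 0.08156
  31: 1 × 0.069 × 0.9352 = 0.06453
  32: 1 × 0.053 × 0.9261 = 0.04908
  33: 1 × 0.043 × 0.9210 = 0.03960
  34: 1 × 0.030 × 0.9011 = 0.02703
  35: 1 × 0.020 × 0.8955 = 0.01791
Sum = 1.03943
NRR = 0.48780 × 1.03943 = 0.50703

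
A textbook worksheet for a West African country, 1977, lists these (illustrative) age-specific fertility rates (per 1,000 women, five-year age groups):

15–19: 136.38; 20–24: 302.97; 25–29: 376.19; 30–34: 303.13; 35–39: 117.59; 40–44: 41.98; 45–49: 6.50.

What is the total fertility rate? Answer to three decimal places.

Sum of ASFRs = 136.38 + 302.97 + 376.19 + 303.13 + 117.59 + 41.98 + 6.50 = 1284.74
TFR = 5 × 1284.74 / 1000 = 6.4237

6.424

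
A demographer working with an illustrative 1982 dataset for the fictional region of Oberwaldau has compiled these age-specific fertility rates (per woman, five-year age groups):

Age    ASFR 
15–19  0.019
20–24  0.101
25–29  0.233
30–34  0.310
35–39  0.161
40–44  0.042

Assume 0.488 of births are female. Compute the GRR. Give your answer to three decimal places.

Proportion female at birth = 0.488.
Sum of ASFRs = 0.019 + 0.101 + 0.233 + 0.310 + 0.161 + 0.042 = 0.866
TFR = 5 × 0.866 = 4.33
GRR = 0.488 × 4.33 = 2.11304

2.113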